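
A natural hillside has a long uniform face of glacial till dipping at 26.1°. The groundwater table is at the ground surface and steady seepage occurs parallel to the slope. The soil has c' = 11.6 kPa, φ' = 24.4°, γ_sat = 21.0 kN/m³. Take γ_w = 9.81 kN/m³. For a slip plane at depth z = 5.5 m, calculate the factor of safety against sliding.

FS = 0.75

With seepage parallel to the slope and the water table at the surface, the effective normal stress on the slip plane uses the buoyant unit weight γ' = γ_sat − γ_w while the driving shear stress uses γ_sat:
FS = [c' + γ' z cos²β tanφ'] / [γ_sat z sinβ cosβ]
γ' = 21.0 − 9.81 = 11.19 kN/m³
Numerator = 11.6 + 11.19·5.5·cos²26.1°·tan24.4° = 11.6 + 11.19·5.5·0.8065·0.4536 = 34.115 kPa
Denominator = 21.0·5.5·sin26.1°·cos26.1° = 21.0·5.5·0.4399·0.8980 = 45.631 kPa
FS = 34.115 / 45.631 = 0.748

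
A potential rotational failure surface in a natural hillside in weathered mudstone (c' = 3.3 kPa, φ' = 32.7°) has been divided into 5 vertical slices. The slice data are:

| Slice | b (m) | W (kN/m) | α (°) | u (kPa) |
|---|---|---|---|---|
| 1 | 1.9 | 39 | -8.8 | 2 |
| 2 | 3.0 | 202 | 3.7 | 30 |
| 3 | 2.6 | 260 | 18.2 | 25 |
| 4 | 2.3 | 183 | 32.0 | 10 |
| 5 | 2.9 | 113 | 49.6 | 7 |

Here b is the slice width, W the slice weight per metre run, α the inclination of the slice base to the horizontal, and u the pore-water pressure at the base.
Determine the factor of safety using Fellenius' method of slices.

FS = 1.35

Ordinary method of slices: FS = Σ[c'·Δl_i + (W_i cosα_i − u_i·Δl_i)·tanφ'] / Σ W_i sinα_i, with Δl_i = b_i / cosα_i.
Slice 1: Δl = 1.9/cos(-8.8°) = 1.923 m; N'_1 = 39·cos(-8.8°) − 2·1.923 = 34.7; c'Δl = 6.34; W sinα = -6.0
Slice 2: Δl = 3.0/cos3.7° = 3.006 m; N'_2 = 202·cos3.7° − 30·3.006 = 111.4; c'Δl = 9.92; W sinα = 13.0
Slice 3: Δl = 2.6/cos18.2° = 2.737 m; N'_3 = 260·cos18.2° − 25·2.737 = 178.6; c'Δl = 9.03; W sinα = 81.2
Slice 4: Δl = 2.3/cos32.0° = 2.712 m; N'_4 = 183·cos32.0° − 10·2.712 = 128.1; c'Δl = 8.95; W sinα = 97.0
Slice 5: Δl = 2.9/cos49.6° = 4.474 m; N'_5 = 113·cos49.6° − 7·4.474 = 41.9; c'Δl = 14.77; W sinα = 86.1
Σc'Δl = 49.0 kN/m; ΣN' = 494.6 kN/m; ΣW sinα = 271.3 kN/m
Resisting = 49.0 + 494.6·tan32.7° = 49.0 + 317.6 = 366.6 kN/m
FS = 366.6 / 271.3 = 1.351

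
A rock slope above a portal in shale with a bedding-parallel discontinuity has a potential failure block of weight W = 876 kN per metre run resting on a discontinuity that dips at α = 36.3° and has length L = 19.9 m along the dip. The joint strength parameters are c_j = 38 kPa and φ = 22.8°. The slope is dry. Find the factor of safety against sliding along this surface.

FS = 2.03

Resolving the block weight along and normal to the plane and applying the Mohr–Coulomb strength on the joint:
N' = W cosα = 876·cos36.3° = 706.0 kN/m
Driving force T = W sinα = 876·sin36.3° = 518.6 kN/m
Resisting force R = c_j·L + N'·tanφ = 38·19.9 + 706.0·tan22.8° = 756.2 + 296.8 = 1053.0 kN/m
FS = R / T = 1053.0 / 518.6 = 2.030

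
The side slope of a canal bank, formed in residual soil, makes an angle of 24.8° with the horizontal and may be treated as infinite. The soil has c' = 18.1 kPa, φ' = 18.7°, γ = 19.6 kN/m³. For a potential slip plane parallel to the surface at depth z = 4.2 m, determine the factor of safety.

FS = 1.31

For an infinite slope with a slip plane parallel to the surface (no pore pressure): FS = [c' + γz cos²β tanφ'] / [γz sinβ cosβ].
γz = 19.6·4.2 = 82.32 kN/m²
Numerator = 18.1 + 82.32·cos²24.8°·tan18.7° = 18.1 + 82.32·0.8241·0.3385 = 41.061 kPa
Denominator = 82.32·sin24.8°·cos24.8° = 82.32·0.4195·0.9078 = 31.345 kPa
FS = 41.061 / 31.345 = 1.310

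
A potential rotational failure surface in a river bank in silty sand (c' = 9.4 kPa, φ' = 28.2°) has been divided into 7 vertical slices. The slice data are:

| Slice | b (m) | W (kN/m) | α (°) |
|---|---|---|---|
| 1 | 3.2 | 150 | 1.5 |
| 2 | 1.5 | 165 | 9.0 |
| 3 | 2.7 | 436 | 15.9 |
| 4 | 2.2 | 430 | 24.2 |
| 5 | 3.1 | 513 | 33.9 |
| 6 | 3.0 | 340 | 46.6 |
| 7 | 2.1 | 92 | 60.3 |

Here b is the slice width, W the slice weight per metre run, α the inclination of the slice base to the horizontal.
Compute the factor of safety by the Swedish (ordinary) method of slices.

Ordinary method of slices: FS = Σ[c'·Δl_i + (W_i cosα_i)·tanφ'] / Σ W_i sinα_i, with Δl_i = b_i / cosα_i.
Slice 1: Δl = 3.2/cos1.5° = 3.201 m; N'_1 = 150·cos1.5° = 149.9; c'Δl = 30.09; W sinα = 3.9
Slice 2: Δl = 1.5/cos9.0° = 1.519 m; N'_2 = 165·cos9.0° = 163.0; c'Δl = 14.28; W sinα = 25.8
Slice 3: Δl = 2.7/cos15.9° = 2.807 m; N'_3 = 436·cos15.9° = 419.3; c'Δl = 26.39; W sinα = 119.4
Slice 4: Δl = 2.2/cos24.2° = 2.412 m; N'_4 = 430·cos24.2° = 392.2; c'Δl = 22.67; W sinα = 176.3
Slice 5: Δl = 3.1/cos33.9° = 3.735 m; N'_5 = 513·cos33.9° = 425.8; c'Δl = 35.11; W sinα = 286.1
Slice 6: Δl = 3.0/cos46.6° = 4.366 m; N'_6 = 340·cos46.6° = 233.6; c'Δl = 41.04; W sinα = 247.0
Slice 7: Δl = 2.1/cos60.3° = 4.238 m; N'_7 = 92·cos60.3° = 45.6; c'Δl = 39.84; W sinα = 79.9
Σc'Δl = 209.4 kN/m; ΣN' = 1829.4 kN/m; ΣW sinα = 938.5 kN/m
Resisting = 209.4 + 1829.4·tan28.2° = 209.4 + 980.9 = 1190.4 kN/m
FS = 1190.4 / 938.5 = 1.268

FS = 1.27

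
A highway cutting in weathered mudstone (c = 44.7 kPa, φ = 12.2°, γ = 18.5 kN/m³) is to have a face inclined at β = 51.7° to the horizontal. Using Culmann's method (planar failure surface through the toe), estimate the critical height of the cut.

H_c = 32.46 m

Culmann's analysis gives the critical failure plane at α_cr = (β + φ)/2 = (51.7 + 12.2)/2 = 32.0°, and the critical height
H_c = (4c/γ) · sinβ cosφ / [1 − cos(β − φ)]
    = (4·44.7/18.5) · sin51.7°·cos12.2° / [1 − cos(39.5°)]
    = 9.665 · 0.7848·0.9774 / [1 − 0.7716]
    = 9.665 · 0.7671 / 0.2284
    = 32.46 m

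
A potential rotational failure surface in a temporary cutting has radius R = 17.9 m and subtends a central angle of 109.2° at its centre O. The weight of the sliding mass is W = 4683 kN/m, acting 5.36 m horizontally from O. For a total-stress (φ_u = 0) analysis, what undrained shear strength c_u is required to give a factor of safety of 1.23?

c_u = 50.6 kPa

FS = c_u·L_a·R / (W·d), so c_u = FS·W·d / (L_a·R).
Arc length L_a = R·θ = 17.9·(109.2°·π/180) = 17.9·1.9059 = 34.12 m
c_u = 1.23·4683·5.36 / (34.12·17.9) = 30874.1 / 610.67 = 50.56 kPa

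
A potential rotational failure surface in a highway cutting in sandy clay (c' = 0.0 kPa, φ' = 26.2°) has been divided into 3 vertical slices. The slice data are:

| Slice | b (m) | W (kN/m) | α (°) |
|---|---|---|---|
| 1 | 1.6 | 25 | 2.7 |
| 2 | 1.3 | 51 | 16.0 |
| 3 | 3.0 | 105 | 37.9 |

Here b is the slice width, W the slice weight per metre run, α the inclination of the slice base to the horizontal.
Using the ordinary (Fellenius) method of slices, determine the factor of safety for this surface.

Ordinary method of slices: FS = Σ[c'·Δl_i + (W_i cosα_i)·tanφ'] / Σ W_i sinα_i, with Δl_i = b_i / cosα_i.
Slice 1: Δl = 1.6/cos2.7° = 1.602 m; N'_1 = 25·cos2.7° = 25.0; c'Δl = 0.00; W sinα = 1.2
Slice 2: Δl = 1.3/cos16.0° = 1.352 m; N'_2 = 51·cos16.0° = 49.0; c'Δl = 0.00; W sinα = 14.1
Slice 3: Δl = 3.0/cos37.9° = 3.802 m; N'_3 = 105·cos37.9° = 82.9; c'Δl = 0.00; W sinα = 64.5
Σc'Δl = 0.0 kN/m; ΣN' = 156.9 kN/m; ΣW sinα = 79.7 kN/m
Resisting = 0.0 + 156.9·tan26.2° = 0.0 + 77.2 = 77.2 kN/m
FS = 77.2 / 79.7 = 0.968

FS = 0.97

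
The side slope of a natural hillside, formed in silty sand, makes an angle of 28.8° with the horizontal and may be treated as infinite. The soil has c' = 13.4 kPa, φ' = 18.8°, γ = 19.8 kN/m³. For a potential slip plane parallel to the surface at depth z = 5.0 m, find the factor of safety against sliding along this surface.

FS = 0.94

For an infinite slope with a slip plane parallel to the surface (no pore pressure): FS = [c' + γz cos²β tanφ'] / [γz sinβ cosβ].
γz = 19.8·5.0 = 99.00 kN/m²
Numerator = 13.4 + 99.00·cos²28.8°·tan18.8° = 13.4 + 99.00·0.7679·0.3404 = 39.280 kPa
Denominator = 99.00·sin28.8°·cos28.8° = 99.00·0.4818·0.8763 = 41.794 kPa
FS = 39.280 / 41.794 = 0.940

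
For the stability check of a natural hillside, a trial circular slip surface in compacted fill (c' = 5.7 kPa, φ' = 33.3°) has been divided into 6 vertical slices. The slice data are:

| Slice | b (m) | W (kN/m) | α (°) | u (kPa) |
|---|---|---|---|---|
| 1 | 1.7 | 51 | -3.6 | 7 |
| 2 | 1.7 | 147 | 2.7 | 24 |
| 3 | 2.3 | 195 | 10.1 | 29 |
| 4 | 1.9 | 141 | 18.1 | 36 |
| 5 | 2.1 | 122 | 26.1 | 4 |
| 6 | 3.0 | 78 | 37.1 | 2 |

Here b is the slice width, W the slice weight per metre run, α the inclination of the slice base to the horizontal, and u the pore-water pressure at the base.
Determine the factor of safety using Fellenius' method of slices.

Ordinary method of slices: FS = Σ[c'·Δl_i + (W_i cosα_i − u_i·Δl_i)·tanφ'] / Σ W_i sinα_i, with Δl_i = b_i / cosα_i.
Slice 1: Δl = 1.7/cos(-3.6°) = 1.703 m; N'_1 = 51·cos(-3.6°) − 7·1.703 = 39.0; c'Δl = 9.71; W sinα = -3.2
Slice 2: Δl = 1.7/cos2.7° = 1.702 m; N'_2 = 147·cos2.7° − 24·1.702 = 106.0; c'Δl = 9.70; W sinα = 6.9
Slice 3: Δl = 2.3/cos10.1° = 2.336 m; N'_3 = 195·cos10.1° − 29·2.336 = 124.2; c'Δl = 13.32; W sinα = 34.2
Slice 4: Δl = 1.9/cos18.1° = 1.999 m; N'_4 = 141·cos18.1° − 36·1.999 = 62.1; c'Δl = 11.39; W sinα = 43.8
Slice 5: Δl = 2.1/cos26.1° = 2.338 m; N'_5 = 122·cos26.1° − 4·2.338 = 100.2; c'Δl = 13.33; W sinα = 53.7
Slice 6: Δl = 3.0/cos37.1° = 3.761 m; N'_6 = 78·cos37.1° − 2·3.761 = 54.7; c'Δl = 21.44; W sinα = 47.1
Σc'Δl = 78.9 kN/m; ΣN' = 486.2 kN/m; ΣW sinα = 182.4 kN/m
Resisting = 78.9 + 486.2·tan33.3° = 78.9 + 319.3 = 398.2 kN/m
FS = 398.2 / 182.4 = 2.183

FS = 2.18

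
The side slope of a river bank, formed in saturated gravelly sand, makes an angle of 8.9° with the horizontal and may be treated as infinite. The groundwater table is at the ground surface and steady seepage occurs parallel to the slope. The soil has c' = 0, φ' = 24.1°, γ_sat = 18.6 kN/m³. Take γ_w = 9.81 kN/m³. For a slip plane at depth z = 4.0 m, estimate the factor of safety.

FS = 1.35

With seepage parallel to the slope and the water table at the surface, the effective normal stress on the slip plane uses the buoyant unit weight γ' = γ_sat − γ_w while the driving shear stress uses γ_sat:
FS = [c' + γ' z cos²β tanφ'] / [γ_sat z sinβ cosβ]
(For c' = 0 this reduces to FS = (γ'/γ_sat)·tanφ'/tanβ.)
γ' = 18.6 − 9.81 = 8.79 kN/m³
Numerator = 0.0 + 8.79·4.0·cos²8.9°·tan24.1° = 0.0 + 8.79·4.0·0.9761·0.4473 = 15.351 kPa
Denominator = 18.6·4.0·sin8.9°·cos8.9° = 18.6·4.0·0.1547·0.9880 = 11.372 kPa
FS = 15.351 / 11.372 = 1.350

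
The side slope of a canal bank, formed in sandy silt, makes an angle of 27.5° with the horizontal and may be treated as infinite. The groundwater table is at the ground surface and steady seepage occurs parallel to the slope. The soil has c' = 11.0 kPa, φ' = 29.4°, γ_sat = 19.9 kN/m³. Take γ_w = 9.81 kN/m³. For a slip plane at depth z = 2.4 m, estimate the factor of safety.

With seepage parallel to the slope and the water table at the surface, the effective normal stress on the slip plane uses the buoyant unit weight γ' = γ_sat − γ_w while the driving shear stress uses γ_sat:
FS = [c' + γ' z cos²β tanφ'] / [γ_sat z sinβ cosβ]
γ' = 19.9 − 9.81 = 10.09 kN/m³
Numerator = 11.0 + 10.09·2.4·cos²27.5°·tan29.4° = 11.0 + 10.09·2.4·0.7868·0.5635 = 21.736 kPa
Denominator = 19.9·2.4·sin27.5°·cos27.5° = 19.9·2.4·0.4617·0.8870 = 19.561 kPa
FS = 21.736 / 19.561 = 1.111

FS = 1.11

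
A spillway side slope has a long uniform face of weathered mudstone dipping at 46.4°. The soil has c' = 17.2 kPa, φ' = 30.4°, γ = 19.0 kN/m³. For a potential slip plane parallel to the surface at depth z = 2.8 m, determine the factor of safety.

For an infinite slope with a slip plane parallel to the surface (no pore pressure): FS = [c' + γz cos²β tanφ'] / [γz sinβ cosβ].
γz = 19.0·2.8 = 53.20 kN/m²
Numerator = 17.2 + 53.20·cos²46.4°·tan30.4° = 17.2 + 53.20·0.4756·0.5867 = 32.044 kPa
Denominator = 53.20·sin46.4°·cos46.4° = 53.20·0.7242·0.6896 = 26.568 kPa
FS = 32.044 / 26.568 = 1.206

FS = 1.21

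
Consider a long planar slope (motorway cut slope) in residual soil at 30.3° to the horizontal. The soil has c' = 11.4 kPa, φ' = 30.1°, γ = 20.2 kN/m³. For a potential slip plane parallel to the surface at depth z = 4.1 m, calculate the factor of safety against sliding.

For an infinite slope with a slip plane parallel to the surface (no pore pressure): FS = [c' + γz cos²β tanφ'] / [γz sinβ cosβ].
γz = 20.2·4.1 = 82.82 kN/m²
Numerator = 11.4 + 82.82·cos²30.3°·tan30.1° = 11.4 + 82.82·0.7455·0.5797 = 47.188 kPa
Denominator = 82.82·sin30.3°·cos30.3° = 82.82·0.5045·0.8634 = 36.077 kPa
FS = 47.188 / 36.077 = 1.308

FS = 1.31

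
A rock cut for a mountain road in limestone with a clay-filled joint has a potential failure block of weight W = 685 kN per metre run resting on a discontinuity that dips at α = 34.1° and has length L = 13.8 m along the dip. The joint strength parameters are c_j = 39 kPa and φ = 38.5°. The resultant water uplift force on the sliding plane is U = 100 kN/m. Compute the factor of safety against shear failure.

Resolving the block weight along and normal to the plane and applying the Mohr–Coulomb strength on the joint:
N' = W cosα − U = 685·cos34.1° − 100 = 467.2 kN/m
Driving force T = W sinα = 685·sin34.1° = 384.0 kN/m
Resisting force R = c_j·L + N'·tanφ = 39·13.8 + 467.2·tan38.5° = 538.2 + 371.6 = 909.8 kN/m
FS = R / T = 909.8 / 384.0 = 2.369

FS = 2.37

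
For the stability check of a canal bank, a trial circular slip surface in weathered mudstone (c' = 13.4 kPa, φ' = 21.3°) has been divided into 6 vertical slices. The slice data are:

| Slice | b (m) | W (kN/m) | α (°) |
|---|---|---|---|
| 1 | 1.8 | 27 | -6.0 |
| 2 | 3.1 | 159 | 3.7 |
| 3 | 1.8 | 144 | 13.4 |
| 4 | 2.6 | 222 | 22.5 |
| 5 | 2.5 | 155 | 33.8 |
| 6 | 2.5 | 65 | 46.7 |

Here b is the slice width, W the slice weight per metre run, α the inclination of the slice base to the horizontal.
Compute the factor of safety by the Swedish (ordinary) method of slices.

Ordinary method of slices: FS = Σ[c'·Δl_i + (W_i cosα_i)·tanφ'] / Σ W_i sinα_i, with Δl_i = b_i / cosα_i.
Slice 1: Δl = 1.8/cos(-6.0°) = 1.810 m; N'_1 = 27·cos(-6.0°) = 26.9; c'Δl = 24.25; W sinα = -2.8
Slice 2: Δl = 3.1/cos3.7° = 3.106 m; N'_2 = 159·cos3.7° = 158.7; c'Δl = 41.63; W sinα = 10.3
Slice 3: Δl = 1.8/cos13.4° = 1.850 m; N'_3 = 144·cos13.4° = 140.1; c'Δl = 24.80; W sinα = 33.4
Slice 4: Δl = 2.6/cos22.5° = 2.814 m; N'_4 = 222·cos22.5° = 205.1; c'Δl = 37.71; W sinα = 85.0
Slice 5: Δl = 2.5/cos33.8° = 3.008 m; N'_5 = 155·cos33.8° = 128.8; c'Δl = 40.31; W sinα = 86.2
Slice 6: Δl = 2.5/cos46.7° = 3.645 m; N'_6 = 65·cos46.7° = 44.6; c'Δl = 48.85; W sinα = 47.3
Σc'Δl = 217.5 kN/m; ΣN' = 704.1 kN/m; ΣW sinα = 259.3 kN/m
Resisting = 217.5 + 704.1·tan21.3° = 217.5 + 274.5 = 492.1 kN/m
FS = 492.1 / 259.3 = 1.898

FS = 1.90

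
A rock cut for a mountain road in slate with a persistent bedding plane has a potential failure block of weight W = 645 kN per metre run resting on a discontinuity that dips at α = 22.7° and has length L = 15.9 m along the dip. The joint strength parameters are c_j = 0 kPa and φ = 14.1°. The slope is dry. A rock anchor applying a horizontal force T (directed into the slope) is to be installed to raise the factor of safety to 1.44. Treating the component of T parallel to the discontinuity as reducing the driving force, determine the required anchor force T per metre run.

T = 147 kN/m

Resolving forces along and normal to the sliding plane, with the horizontal anchor force T adding T·sinα to the effective normal force and T·cosα acting up the plane against the driving force:
FS = [c_jL + (W cosα + T sinα) tanφ] / [W sinα − T cosα]
Without the anchor: N' = 595.0 kN/m, driving T_d = 248.9 kN/m, resisting R = 0·15.9 + 595.0·tan14.1° = 149.5 kN/m, FS = 0.60.
Setting FS = 1.44 and solving for T:
1.44·(248.9 − T cos22.7°) = 149.5 + T sin22.7°·tan14.1°
T·(sin22.7°·tan14.1° + 1.44·cos22.7°) = 1.44·248.9 − 149.5
T·(0.3859·0.2512 + 1.44·0.9225) = 358.4 − 149.5 = 209.0
T·1.4254 = 209.0
T = 146.6 kN/m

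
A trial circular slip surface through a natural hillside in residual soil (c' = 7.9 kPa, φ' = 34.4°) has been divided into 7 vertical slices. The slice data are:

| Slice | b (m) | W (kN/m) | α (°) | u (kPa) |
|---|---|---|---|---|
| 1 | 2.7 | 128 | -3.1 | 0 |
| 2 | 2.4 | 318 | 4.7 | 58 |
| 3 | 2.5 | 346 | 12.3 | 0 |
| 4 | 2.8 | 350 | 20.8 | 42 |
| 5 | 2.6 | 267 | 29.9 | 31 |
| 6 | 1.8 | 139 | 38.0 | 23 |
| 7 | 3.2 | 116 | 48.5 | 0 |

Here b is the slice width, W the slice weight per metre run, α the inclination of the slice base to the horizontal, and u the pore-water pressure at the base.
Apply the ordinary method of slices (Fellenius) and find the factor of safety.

FS = 1.78

Ordinary method of slices: FS = Σ[c'·Δl_i + (W_i cosα_i − u_i·Δl_i)·tanφ'] / Σ W_i sinα_i, with Δl_i = b_i / cosα_i.
Slice 1: Δl = 2.7/cos(-3.1°) = 2.704 m; N'_1 = 128·cos(-3.1°) − 0·2.704 = 127.8; c'Δl = 21.36; W sinα = -6.9
Slice 2: Δl = 2.4/cos4.7° = 2.408 m; N'_2 = 318·cos4.7° − 58·2.408 = 177.3; c'Δl = 19.02; W sinα = 26.1
Slice 3: Δl = 2.5/cos12.3° = 2.559 m; N'_3 = 346·cos12.3° − 0·2.559 = 338.1; c'Δl = 20.21; W sinα = 73.7
Slice 4: Δl = 2.8/cos20.8° = 2.995 m; N'_4 = 350·cos20.8° − 42·2.995 = 201.4; c'Δl = 23.66; W sinα = 124.3
Slice 5: Δl = 2.6/cos29.9° = 2.999 m; N'_5 = 267·cos29.9° − 31·2.999 = 138.5; c'Δl = 23.69; W sinα = 133.1
Slice 6: Δl = 1.8/cos38.0° = 2.284 m; N'_6 = 139·cos38.0° − 23·2.284 = 57.0; c'Δl = 18.05; W sinα = 85.6
Slice 7: Δl = 3.2/cos48.5° = 4.829 m; N'_7 = 116·cos48.5° − 0·4.829 = 76.9; c'Δl = 38.15; W sinα = 86.9
Σc'Δl = 164.2 kN/m; ΣN' = 1116.9 kN/m; ΣW sinα = 522.7 kN/m
Resisting = 164.2 + 1116.9·tan34.4° = 164.2 + 764.7 = 928.9 kN/m
FS = 928.9 / 522.7 = 1.777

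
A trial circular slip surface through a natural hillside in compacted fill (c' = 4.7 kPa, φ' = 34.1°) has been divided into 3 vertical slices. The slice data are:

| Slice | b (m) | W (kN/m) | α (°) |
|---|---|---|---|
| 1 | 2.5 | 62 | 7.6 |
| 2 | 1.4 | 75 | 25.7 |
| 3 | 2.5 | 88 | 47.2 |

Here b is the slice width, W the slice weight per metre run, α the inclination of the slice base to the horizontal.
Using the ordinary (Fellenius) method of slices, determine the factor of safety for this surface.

Ordinary method of slices: FS = Σ[c'·Δl_i + (W_i cosα_i)·tanφ'] / Σ W_i sinα_i, with Δl_i = b_i / cosα_i.
Slice 1: Δl = 2.5/cos7.6° = 2.522 m; N'_1 = 62·cos7.6° = 61.5; c'Δl = 11.85; W sinα = 8.2
Slice 2: Δl = 1.4/cos25.7° = 1.554 m; N'_2 = 75·cos25.7° = 67.6; c'Δl = 7.30; W sinα = 32.5
Slice 3: Δl = 2.5/cos47.2° = 3.679 m; N'_3 = 88·cos47.2° = 59.8; c'Δl = 17.29; W sinα = 64.6
Σc'Δl = 36.5 kN/m; ΣN' = 188.8 kN/m; ΣW sinα = 105.3 kN/m
Resisting = 36.5 + 188.8·tan34.1° = 36.5 + 127.8 = 164.3 kN/m
FS = 164.3 / 105.3 = 1.560

FS = 1.56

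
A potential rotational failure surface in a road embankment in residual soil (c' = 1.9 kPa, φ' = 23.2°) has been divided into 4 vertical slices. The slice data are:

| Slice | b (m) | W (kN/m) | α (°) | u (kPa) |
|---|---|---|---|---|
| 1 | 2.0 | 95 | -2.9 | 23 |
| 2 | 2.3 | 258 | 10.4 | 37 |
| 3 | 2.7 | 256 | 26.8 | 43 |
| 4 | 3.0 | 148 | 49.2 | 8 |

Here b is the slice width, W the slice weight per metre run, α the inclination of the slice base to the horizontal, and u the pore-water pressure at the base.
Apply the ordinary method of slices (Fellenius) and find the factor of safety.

FS = 0.68

Ordinary method of slices: FS = Σ[c'·Δl_i + (W_i cosα_i − u_i·Δl_i)·tanφ'] / Σ W_i sinα_i, with Δl_i = b_i / cosα_i.
Slice 1: Δl = 2.0/cos(-2.9°) = 2.003 m; N'_1 = 95·cos(-2.9°) − 23·2.003 = 48.8; c'Δl = 3.80; W sinα = -4.8
Slice 2: Δl = 2.3/cos10.4° = 2.338 m; N'_2 = 258·cos10.4° − 37·2.338 = 167.2; c'Δl = 4.44; W sinα = 46.6
Slice 3: Δl = 2.7/cos26.8° = 3.025 m; N'_3 = 256·cos26.8° − 43·3.025 = 98.4; c'Δl = 5.75; W sinα = 115.4
Slice 4: Δl = 3.0/cos49.2° = 4.591 m; N'_4 = 148·cos49.2° − 8·4.591 = 60.0; c'Δl = 8.72; W sinα = 112.0
Σc'Δl = 22.7 kN/m; ΣN' = 374.5 kN/m; ΣW sinα = 269.2 kN/m
Resisting = 22.7 + 374.5·tan23.2° = 22.7 + 160.5 = 183.2 kN/m
FS = 183.2 / 269.2 = 0.681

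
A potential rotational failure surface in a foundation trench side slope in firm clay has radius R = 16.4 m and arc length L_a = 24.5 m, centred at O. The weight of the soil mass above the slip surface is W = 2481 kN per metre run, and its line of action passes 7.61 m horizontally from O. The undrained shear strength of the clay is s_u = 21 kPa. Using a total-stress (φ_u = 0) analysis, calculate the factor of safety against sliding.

FS = 0.45

Taking moments about the centre O, the resisting moment is provided by the undrained shear strength acting along the arc:
M_R = s_u·L_a·R = 21·24.50·16.4 = 8437.8 kN·m/m
M_D = W·d = 2481·7.61 = 18880.4 kN·m/m
FS = M_R / M_D = 8437.8 / 18880.4 = 0.447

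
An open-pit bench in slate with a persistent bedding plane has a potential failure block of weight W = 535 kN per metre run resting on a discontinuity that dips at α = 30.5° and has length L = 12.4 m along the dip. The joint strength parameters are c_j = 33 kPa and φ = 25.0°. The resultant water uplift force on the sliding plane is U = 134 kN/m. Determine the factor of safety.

Resolving the block weight along and normal to the plane and applying the Mohr–Coulomb strength on the joint:
N' = W cosα − U = 535·cos30.5° − 134 = 327.0 kN/m
Driving force T = W sinα = 535·sin30.5° = 271.5 kN/m
Resisting force R = c_j·L + N'·tanφ = 33·12.4 + 327.0·tan25.0° = 409.2 + 152.5 = 561.7 kN/m
FS = R / T = 561.7 / 271.5 = 2.069

FS = 2.07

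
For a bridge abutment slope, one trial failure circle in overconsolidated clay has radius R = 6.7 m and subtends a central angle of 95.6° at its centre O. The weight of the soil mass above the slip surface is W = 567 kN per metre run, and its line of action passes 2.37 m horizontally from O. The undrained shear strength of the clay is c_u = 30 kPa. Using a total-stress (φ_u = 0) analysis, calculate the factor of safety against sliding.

Taking moments about the centre O, the resisting moment is provided by the undrained shear strength acting along the arc:
Arc length L_a = R·θ = 6.7·(95.6°·π/180) = 6.7·1.6685 = 11.18 m
M_R = c_u·L_a·R = 30·11.18·6.7 = 2247.0 kN·m/m
M_D = W·d = 567·2.37 = 1343.8 kN·m/m
FS = M_R / M_D = 2247.0 / 1343.8 = 1.672

FS = 1.67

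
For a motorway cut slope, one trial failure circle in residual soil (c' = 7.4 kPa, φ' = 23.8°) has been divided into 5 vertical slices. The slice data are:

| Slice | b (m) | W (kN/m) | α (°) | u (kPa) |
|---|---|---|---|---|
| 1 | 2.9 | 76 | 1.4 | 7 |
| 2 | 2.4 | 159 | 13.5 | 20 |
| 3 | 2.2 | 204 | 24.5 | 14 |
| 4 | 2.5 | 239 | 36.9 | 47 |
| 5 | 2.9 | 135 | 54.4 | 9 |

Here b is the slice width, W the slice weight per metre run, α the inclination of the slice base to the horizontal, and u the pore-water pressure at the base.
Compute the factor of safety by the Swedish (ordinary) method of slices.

FS = 0.77

Ordinary method of slices: FS = Σ[c'·Δl_i + (W_i cosα_i − u_i·Δl_i)·tanφ'] / Σ W_i sinα_i, with Δl_i = b_i / cosα_i.
Slice 1: Δl = 2.9/cos1.4° = 2.901 m; N'_1 = 76·cos1.4° − 7·2.901 = 55.7; c'Δl = 21.47; W sinα = 1.9
Slice 2: Δl = 2.4/cos13.5° = 2.468 m; N'_2 = 159·cos13.5° − 20·2.468 = 105.2; c'Δl = 18.26; W sinα = 37.1
Slice 3: Δl = 2.2/cos24.5° = 2.418 m; N'_3 = 204·cos24.5° − 14·2.418 = 151.8; c'Δl = 17.89; W sinα = 84.6
Slice 4: Δl = 2.5/cos36.9° = 3.126 m; N'_4 = 239·cos36.9° − 47·3.126 = 44.2; c'Δl = 23.13; W sinα = 143.5
Slice 5: Δl = 2.9/cos54.4° = 4.982 m; N'_5 = 135·cos54.4° − 9·4.982 = 33.8; c'Δl = 36.87; W sinα = 109.8
Σc'Δl = 117.6 kN/m; ΣN' = 390.6 kN/m; ΣW sinα = 376.8 kN/m
Resisting = 117.6 + 390.6·tan23.8° = 117.6 + 172.3 = 289.9 kN/m
FS = 289.9 / 376.8 = 0.769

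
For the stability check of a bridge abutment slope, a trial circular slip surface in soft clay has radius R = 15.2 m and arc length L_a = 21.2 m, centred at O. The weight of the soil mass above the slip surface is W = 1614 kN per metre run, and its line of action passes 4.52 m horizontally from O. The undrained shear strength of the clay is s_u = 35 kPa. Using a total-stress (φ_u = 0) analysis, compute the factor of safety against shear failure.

Taking moments about the centre O, the resisting moment is provided by the undrained shear strength acting along the arc:
M_R = s_u·L_a·R = 35·21.20·15.2 = 11278.4 kN·m/m
M_D = W·d = 1614·4.52 = 7295.3 kN·m/m
FS = M_R / M_D = 11278.4 / 7295.3 = 1.546

FS = 1.55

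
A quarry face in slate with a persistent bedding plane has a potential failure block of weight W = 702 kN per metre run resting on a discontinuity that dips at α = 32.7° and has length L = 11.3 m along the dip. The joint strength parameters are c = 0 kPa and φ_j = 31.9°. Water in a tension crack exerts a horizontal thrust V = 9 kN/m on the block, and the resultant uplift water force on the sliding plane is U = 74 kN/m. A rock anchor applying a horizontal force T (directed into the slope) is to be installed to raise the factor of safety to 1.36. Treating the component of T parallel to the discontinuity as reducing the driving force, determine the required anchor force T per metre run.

T = 140 kN/m

Resolving forces along and normal to the sliding plane, with the horizontal anchor force T adding T·sinα to the effective normal force and T·cosα acting up the plane against the driving force:
FS = [cL + (W cosα − U − V sinα + T sinα) tanφ_j] / [W sinα + V cosα − T cosα]
Without the anchor: N' = 511.9 kN/m, driving T_d = 386.8 kN/m, resisting R = 0·11.3 + 511.9·tan31.9° = 318.6 kN/m, FS = 0.82.
Setting FS = 1.36 and solving for T:
1.36·(386.8 − T cos32.7°) = 318.6 + T sin32.7°·tan31.9°
T·(sin32.7°·tan31.9° + 1.36·cos32.7°) = 1.36·386.8 − 318.6
T·(0.5402·0.6224 + 1.36·0.8415) = 526.1 − 318.6 = 207.5
T·1.4807 = 207.5
T = 140.1 kN/m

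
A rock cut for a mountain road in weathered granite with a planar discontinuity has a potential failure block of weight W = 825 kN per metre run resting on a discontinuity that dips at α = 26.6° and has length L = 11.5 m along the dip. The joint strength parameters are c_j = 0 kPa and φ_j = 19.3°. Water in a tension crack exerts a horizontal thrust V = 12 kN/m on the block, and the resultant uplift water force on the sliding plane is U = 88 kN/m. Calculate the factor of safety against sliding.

FS = 0.59

Resolving the block weight along and normal to the plane and applying the Mohr–Coulomb strength on the joint:
N' = W cosα − U − V sinα = 825·cos26.6° − 88 − 12·sin26.6° = 644.3 kN/m
Driving force T = W sinα + V cosα = 825·sin26.6° + 12·cos26.6° = 380.1 kN/m
Resisting force R = c_j·L + N'·tanφ_j = 0·11.5 + 644.3·tan19.3° = 0.0 + 225.6 = 225.6 kN/m
FS = R / T = 225.6 / 380.1 = 0.594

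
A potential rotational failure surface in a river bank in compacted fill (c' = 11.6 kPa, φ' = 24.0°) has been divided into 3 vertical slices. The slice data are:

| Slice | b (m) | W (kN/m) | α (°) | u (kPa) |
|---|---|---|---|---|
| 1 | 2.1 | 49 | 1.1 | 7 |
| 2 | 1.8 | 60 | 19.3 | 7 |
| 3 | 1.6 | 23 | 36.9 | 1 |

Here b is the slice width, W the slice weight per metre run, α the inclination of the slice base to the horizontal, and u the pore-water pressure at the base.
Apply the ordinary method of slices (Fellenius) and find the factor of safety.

Ordinary method of slices: FS = Σ[c'·Δl_i + (W_i cosα_i − u_i·Δl_i)·tanφ'] / Σ W_i sinα_i, with Δl_i = b_i / cosα_i.
Slice 1: Δl = 2.1/cos1.1° = 2.100 m; N'_1 = 49·cos1.1° − 7·2.100 = 34.3; c'Δl = 24.36; W sinα = 0.9
Slice 2: Δl = 1.8/cos19.3° = 1.907 m; N'_2 = 60·cos19.3° − 7·1.907 = 43.3; c'Δl = 22.12; W sinα = 19.8
Slice 3: Δl = 1.6/cos36.9° = 2.001 m; N'_3 = 23·cos36.9° − 1·2.001 = 16.4; c'Δl = 23.21; W sinα = 13.8
Σc'Δl = 69.7 kN/m; ΣN' = 94.0 kN/m; ΣW sinα = 34.6 kN/m
Resisting = 69.7 + 94.0·tan24.0° = 69.7 + 41.8 = 111.5 kN/m
FS = 111.5 / 34.6 = 3.225

FS = 3.23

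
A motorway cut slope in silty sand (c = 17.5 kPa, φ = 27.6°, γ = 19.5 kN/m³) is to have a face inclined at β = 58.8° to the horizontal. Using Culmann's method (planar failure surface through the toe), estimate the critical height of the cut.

Culmann's analysis gives the critical failure plane at α_cr = (β + φ)/2 = (58.8 + 27.6)/2 = 43.2°, and the critical height
H_c = (4c/γ) · sinβ cosφ / [1 − cos(β − φ)]
    = (4·17.5/19.5) · sin58.8°·cos27.6° / [1 − cos(31.2°)]
    = 3.590 · 0.8554·0.8862 / [1 − 0.8554]
    = 3.590 · 0.7580 / 0.1446
    = 18.81 m

H_c = 18.81 m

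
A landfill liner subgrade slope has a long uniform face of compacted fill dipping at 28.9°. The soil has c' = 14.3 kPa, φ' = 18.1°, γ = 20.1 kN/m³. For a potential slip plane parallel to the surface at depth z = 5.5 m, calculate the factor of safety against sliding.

For an infinite slope with a slip plane parallel to the surface (no pore pressure): FS = [c' + γz cos²β tanφ'] / [γz sinβ cosβ].
γz = 20.1·5.5 = 110.55 kN/m²
Numerator = 14.3 + 110.55·cos²28.9°·tan18.1° = 14.3 + 110.55·0.7664·0.3269 = 41.994 kPa
Denominator = 110.55·sin28.9°·cos28.9° = 110.55·0.4833·0.8755 = 46.773 kPa
FS = 41.994 / 46.773 = 0.898

FS = 0.90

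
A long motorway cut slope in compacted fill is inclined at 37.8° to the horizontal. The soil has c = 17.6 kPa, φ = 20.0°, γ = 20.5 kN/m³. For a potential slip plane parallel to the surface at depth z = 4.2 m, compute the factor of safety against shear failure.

FS = 0.89

For an infinite slope with a slip plane parallel to the surface (no pore pressure): FS = [c + γz cos²β tanφ] / [γz sinβ cosβ].
γz = 20.5·4.2 = 86.10 kN/m²
Numerator = 17.6 + 86.10·cos²37.8°·tan20.0° = 17.6 + 86.10·0.6243·0.3640 = 37.166 kPa
Denominator = 86.10·sin37.8°·cos37.8° = 86.10·0.6129·0.7902 = 41.698 kPa
FS = 37.166 / 41.698 = 0.891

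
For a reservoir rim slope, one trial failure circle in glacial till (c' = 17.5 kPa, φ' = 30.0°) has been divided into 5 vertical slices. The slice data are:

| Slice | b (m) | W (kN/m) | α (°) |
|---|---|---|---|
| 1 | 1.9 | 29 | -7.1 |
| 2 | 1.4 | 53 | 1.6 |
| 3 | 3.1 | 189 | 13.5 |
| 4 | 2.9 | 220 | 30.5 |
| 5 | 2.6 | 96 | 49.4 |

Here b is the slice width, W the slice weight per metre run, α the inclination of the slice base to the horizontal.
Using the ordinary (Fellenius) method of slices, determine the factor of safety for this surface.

Ordinary method of slices: FS = Σ[c'·Δl_i + (W_i cosα_i)·tanφ'] / Σ W_i sinα_i, with Δl_i = b_i / cosα_i.
Slice 1: Δl = 1.9/cos(-7.1°) = 1.915 m; N'_1 = 29·cos(-7.1°) = 28.8; c'Δl = 33.51; W sinα = -3.6
Slice 2: Δl = 1.4/cos1.6° = 1.401 m; N'_2 = 53·cos1.6° = 53.0; c'Δl = 24.51; W sinα = 1.5
Slice 3: Δl = 3.1/cos13.5° = 3.188 m; N'_3 = 189·cos13.5° = 183.8; c'Δl = 55.79; W sinα = 44.1
Slice 4: Δl = 2.9/cos30.5° = 3.366 m; N'_4 = 220·cos30.5° = 189.6; c'Δl = 58.90; W sinα = 111.7
Slice 5: Δl = 2.6/cos49.4° = 3.995 m; N'_5 = 96·cos49.4° = 62.5; c'Δl = 69.92; W sinα = 72.9
Σc'Δl = 242.6 kN/m; ΣN' = 517.6 kN/m; ΣW sinα = 226.6 kN/m
Resisting = 242.6 + 517.6·tan30.0° = 242.6 + 298.8 = 541.4 kN/m
FS = 541.4 / 226.6 = 2.390

FS = 2.39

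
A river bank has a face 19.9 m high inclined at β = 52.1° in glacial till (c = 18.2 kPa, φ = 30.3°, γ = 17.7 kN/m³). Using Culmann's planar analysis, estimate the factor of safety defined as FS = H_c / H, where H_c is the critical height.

H_c = (4c/γ) · sinβ cosφ / [1 − cos(β − φ)]
    = (4·18.2/17.7) · sin52.1°·cos30.3° / [1 − cos21.8°]
    = 4.113 · 0.6813 / 0.0715 = 39.18 m
FS = H_c / H = 39.18 / 19.9 = 1.969

FS = 1.97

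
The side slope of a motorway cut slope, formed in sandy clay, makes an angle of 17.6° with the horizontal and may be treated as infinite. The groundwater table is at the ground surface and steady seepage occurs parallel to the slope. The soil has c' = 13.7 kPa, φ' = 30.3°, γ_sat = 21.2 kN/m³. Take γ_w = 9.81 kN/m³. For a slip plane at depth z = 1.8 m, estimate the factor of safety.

With seepage parallel to the slope and the water table at the surface, the effective normal stress on the slip plane uses the buoyant unit weight γ' = γ_sat − γ_w while the driving shear stress uses γ_sat:
FS = [c' + γ' z cos²β tanφ'] / [γ_sat z sinβ cosβ]
γ' = 21.2 − 9.81 = 11.39 kN/m³
Numerator = 13.7 + 11.39·1.8·cos²17.6°·tan30.3° = 13.7 + 11.39·1.8·0.9086·0.5844 = 24.585 kPa
Denominator = 21.2·1.8·sin17.6°·cos17.6° = 21.2·1.8·0.3024·0.9532 = 10.998 kPa
FS = 24.585 / 10.998 = 2.235

FS = 2.24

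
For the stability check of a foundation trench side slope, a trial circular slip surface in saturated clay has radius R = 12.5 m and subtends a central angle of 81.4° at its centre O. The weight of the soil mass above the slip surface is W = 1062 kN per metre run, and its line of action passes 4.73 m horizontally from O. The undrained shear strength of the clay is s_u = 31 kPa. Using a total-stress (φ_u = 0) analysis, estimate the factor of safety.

FS = 1.37

Taking moments about the centre O, the resisting moment is provided by the undrained shear strength acting along the arc:
Arc length L_a = R·θ = 12.5·(81.4°·π/180) = 12.5·1.4207 = 17.76 m
M_R = s_u·L_a·R = 31·17.76·12.5 = 6881.5 kN·m/m
M_D = W·d = 1062·4.73 = 5023.3 kN·m/m
FS = M_R / M_D = 6881.5 / 5023.3 = 1.370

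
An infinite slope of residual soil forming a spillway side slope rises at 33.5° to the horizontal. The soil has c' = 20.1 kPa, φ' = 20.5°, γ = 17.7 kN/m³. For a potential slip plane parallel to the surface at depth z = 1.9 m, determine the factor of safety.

For an infinite slope with a slip plane parallel to the surface (no pore pressure): FS = [c' + γz cos²β tanφ'] / [γz sinβ cosβ].
γz = 17.7·1.9 = 33.63 kN/m²
Numerator = 20.1 + 33.63·cos²33.5°·tan20.5° = 20.1 + 33.63·0.6954·0.3739 = 28.843 kPa
Denominator = 33.63·sin33.5°·cos33.5° = 33.63·0.5519·0.8339 = 15.478 kPa
FS = 28.843 / 15.478 = 1.863

FS = 1.86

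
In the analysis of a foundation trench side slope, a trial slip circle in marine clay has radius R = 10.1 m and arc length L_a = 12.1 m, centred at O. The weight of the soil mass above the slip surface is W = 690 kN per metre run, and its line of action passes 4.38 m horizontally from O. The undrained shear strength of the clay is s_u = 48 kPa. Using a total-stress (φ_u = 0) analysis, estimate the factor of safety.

FS = 1.94

Taking moments about the centre O, the resisting moment is provided by the undrained shear strength acting along the arc:
M_R = s_u·L_a·R = 48·12.10·10.1 = 5866.1 kN·m/m
M_D = W·d = 690·4.38 = 3022.2 kN·m/m
FS = M_R / M_D = 5866.1 / 3022.2 = 1.941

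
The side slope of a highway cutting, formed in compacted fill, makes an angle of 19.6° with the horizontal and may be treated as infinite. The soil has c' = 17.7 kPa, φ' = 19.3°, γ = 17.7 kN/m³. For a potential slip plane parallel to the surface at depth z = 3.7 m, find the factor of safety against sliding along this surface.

FS = 1.84

For an infinite slope with a slip plane parallel to the surface (no pore pressure): FS = [c' + γz cos²β tanφ'] / [γz sinβ cosβ].
γz = 17.7·3.7 = 65.49 kN/m²
Numerator = 17.7 + 65.49·cos²19.6°·tan19.3° = 17.7 + 65.49·0.8875·0.3502 = 38.054 kPa
Denominator = 65.49·sin19.6°·cos19.6° = 65.49·0.3355·0.9421 = 20.696 kPa
FS = 38.054 / 20.696 = 1.839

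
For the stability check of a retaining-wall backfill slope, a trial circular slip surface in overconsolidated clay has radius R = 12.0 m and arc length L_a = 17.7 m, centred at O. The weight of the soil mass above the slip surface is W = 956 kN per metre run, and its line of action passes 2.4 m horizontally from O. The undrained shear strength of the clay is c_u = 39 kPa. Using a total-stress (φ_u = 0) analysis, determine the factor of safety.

FS = 3.61

Taking moments about the centre O, the resisting moment is provided by the undrained shear strength acting along the arc:
M_R = c_u·L_a·R = 39·17.70·12.0 = 8283.6 kN·m/m
M_D = W·d = 956·2.4 = 2294.4 kN·m/m
FS = M_R / M_D = 8283.6 / 2294.4 = 3.610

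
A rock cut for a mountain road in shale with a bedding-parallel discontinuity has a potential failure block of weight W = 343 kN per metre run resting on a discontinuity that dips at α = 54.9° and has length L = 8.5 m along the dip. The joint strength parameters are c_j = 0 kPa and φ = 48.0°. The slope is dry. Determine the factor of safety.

Resolving the block weight along and normal to the plane and applying the Mohr–Coulomb strength on the joint:
N' = W cosα = 343·cos54.9° = 197.2 kN/m
Driving force T = W sinα = 343·sin54.9° = 280.6 kN/m
Resisting force R = c_j·L + N'·tanφ = 0·8.5 + 197.2·tan48.0° = 0.0 + 219.0 = 219.0 kN/m
FS = R / T = 219.0 / 280.6 = 0.781

FS = 0.78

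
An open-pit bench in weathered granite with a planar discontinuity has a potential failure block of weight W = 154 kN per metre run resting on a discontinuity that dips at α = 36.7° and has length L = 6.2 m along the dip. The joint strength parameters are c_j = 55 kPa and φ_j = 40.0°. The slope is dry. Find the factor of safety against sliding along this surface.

Resolving the block weight along and normal to the plane and applying the Mohr–Coulomb strength on the joint:
N' = W cosα = 154·cos36.7° = 123.5 kN/m
Driving force T = W sinα = 154·sin36.7° = 92.0 kN/m
Resisting force R = c_j·L + N'·tanφ_j = 55·6.2 + 123.5·tan40.0° = 341.0 + 103.6 = 444.6 kN/m
FS = R / T = 444.6 / 92.0 = 4.831

FS = 4.83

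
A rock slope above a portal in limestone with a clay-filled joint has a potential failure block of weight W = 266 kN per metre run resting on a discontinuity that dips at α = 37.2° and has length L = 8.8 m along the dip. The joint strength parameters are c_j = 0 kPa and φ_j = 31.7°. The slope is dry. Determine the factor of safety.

FS = 0.81

Resolving the block weight along and normal to the plane and applying the Mohr–Coulomb strength on the joint:
N' = W cosα = 266·cos37.2° = 211.9 kN/m
Driving force T = W sinα = 266·sin37.2° = 160.8 kN/m
Resisting force R = c_j·L + N'·tanφ_j = 0·8.8 + 211.9·tan31.7° = 0.0 + 130.9 = 130.9 kN/m
FS = R / T = 130.9 / 160.8 = 0.814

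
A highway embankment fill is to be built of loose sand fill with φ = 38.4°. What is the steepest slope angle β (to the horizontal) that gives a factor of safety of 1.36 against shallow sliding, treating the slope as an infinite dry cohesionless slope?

β = 30.2°

For an infinite dry cohesionless slope FS = tanφ/tanβ, so tanβ = tanφ / FS.
tanβ = tan38.4° / 1.36 = 0.7926 / 1.36 = 0.5828
β = arctan(0.5828) = 30.23°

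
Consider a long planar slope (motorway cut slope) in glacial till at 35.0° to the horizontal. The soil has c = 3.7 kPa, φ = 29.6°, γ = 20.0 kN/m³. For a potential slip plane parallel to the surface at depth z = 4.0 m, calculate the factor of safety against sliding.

For an infinite slope with a slip plane parallel to the surface (no pore pressure): FS = [c + γz cos²β tanφ] / [γz sinβ cosβ].
γz = 20.0·4.0 = 80.00 kN/m²
Numerator = 3.7 + 80.00·cos²35.0°·tan29.6° = 3.7 + 80.00·0.6710·0.5681 = 34.195 kPa
Denominator = 80.00·sin35.0°·cos35.0° = 80.00·0.5736·0.8192 = 37.588 kPa
FS = 34.195 / 37.588 = 0.910

FS = 0.91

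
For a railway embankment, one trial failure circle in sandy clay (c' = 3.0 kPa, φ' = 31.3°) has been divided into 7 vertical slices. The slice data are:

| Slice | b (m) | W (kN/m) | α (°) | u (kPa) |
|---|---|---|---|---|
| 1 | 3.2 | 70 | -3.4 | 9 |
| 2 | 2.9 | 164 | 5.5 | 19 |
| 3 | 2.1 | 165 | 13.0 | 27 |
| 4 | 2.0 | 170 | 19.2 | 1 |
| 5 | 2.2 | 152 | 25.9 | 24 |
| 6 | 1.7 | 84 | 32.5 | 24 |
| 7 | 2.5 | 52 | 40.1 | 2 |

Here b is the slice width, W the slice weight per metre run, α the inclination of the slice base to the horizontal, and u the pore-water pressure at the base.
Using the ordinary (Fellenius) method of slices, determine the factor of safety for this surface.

Ordinary method of slices: FS = Σ[c'·Δl_i + (W_i cosα_i − u_i·Δl_i)·tanφ'] / Σ W_i sinα_i, with Δl_i = b_i / cosα_i.
Slice 1: Δl = 3.2/cos(-3.4°) = 3.206 m; N'_1 = 70·cos(-3.4°) − 9·3.206 = 41.0; c'Δl = 9.62; W sinα = -4.2
Slice 2: Δl = 2.9/cos5.5° = 2.913 m; N'_2 = 164·cos5.5° − 19·2.913 = 107.9; c'Δl = 8.74; W sinα = 15.7
Slice 3: Δl = 2.1/cos13.0° = 2.155 m; N'_3 = 165·cos13.0° − 27·2.155 = 102.6; c'Δl = 6.47; W sinα = 37.1
Slice 4: Δl = 2.0/cos19.2° = 2.118 m; N'_4 = 170·cos19.2° − 1·2.118 = 158.4; c'Δl = 6.35; W sinα = 55.9
Slice 5: Δl = 2.2/cos25.9° = 2.446 m; N'_5 = 152·cos25.9° − 24·2.446 = 78.0; c'Δl = 7.34; W sinα = 66.4
Slice 6: Δl = 1.7/cos32.5° = 2.016 m; N'_6 = 84·cos32.5° − 24·2.016 = 22.5; c'Δl = 6.05; W sinα = 45.1
Slice 7: Δl = 2.5/cos40.1° = 3.268 m; N'_7 = 52·cos40.1° − 2·3.268 = 33.2; c'Δl = 9.80; W sinα = 33.5
Σc'Δl = 54.4 kN/m; ΣN' = 543.7 kN/m; ΣW sinα = 249.6 kN/m
Resisting = 54.4 + 543.7·tan31.3° = 54.4 + 330.6 = 384.9 kN/m
FS = 384.9 / 249.6 = 1.542

FS = 1.54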